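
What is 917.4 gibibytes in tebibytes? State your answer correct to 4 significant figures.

0.8959 TiB

1 gibibyte = 0.0009765625 TiB.
Thus 917.4 × 0.0009765625 ≈ 0.8959 TiB.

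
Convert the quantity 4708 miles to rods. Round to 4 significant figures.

1.507 × 10^6 rods

1 mile = 320.000 rod.
So 4708 × 320.000 ≈ 1.507 × 10^6 rod.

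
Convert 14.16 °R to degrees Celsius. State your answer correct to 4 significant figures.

°R = (°C + 273.15) × 9/5.
Applying the formula gives -265.3 °C.

-265.3 °C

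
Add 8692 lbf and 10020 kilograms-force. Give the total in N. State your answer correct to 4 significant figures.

8692 lbf = 38663.9 N and 10020 kgf = 98262.6 N.
38663.9 + 98262.6 ≈ 136900 N.

136900 newtons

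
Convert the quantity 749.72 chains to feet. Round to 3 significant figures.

49500 ft

1 chain = 66.0000 feet.
Thus 749.72 × 66.0000 ≈ 49500 ft.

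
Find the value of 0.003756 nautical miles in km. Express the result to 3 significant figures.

1 nmi = 1.85200 km.
So 0.003756 × 1.85200 ≈ 0.00696 km.

0.00696 km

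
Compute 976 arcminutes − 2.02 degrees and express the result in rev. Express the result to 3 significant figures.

976 arcmin = 0.0451852 rev and 2.02 ° = 0.00561111 rev.
0.0451852 − 0.00561111 ≈ 0.0396 rev.

0.0396 revolutions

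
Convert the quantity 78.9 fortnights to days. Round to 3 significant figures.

1 fortnight = 14.0000 d.
Then 78.9 × 14.0000 ≈ 1100 d.

1100 d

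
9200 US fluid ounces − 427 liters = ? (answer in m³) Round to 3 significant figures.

-0.155 m³

9200 US fl oz = 0.272076 m³ and 427 L = 0.427000 m³.
0.272076 − 0.427000 ≈ -0.155 m³.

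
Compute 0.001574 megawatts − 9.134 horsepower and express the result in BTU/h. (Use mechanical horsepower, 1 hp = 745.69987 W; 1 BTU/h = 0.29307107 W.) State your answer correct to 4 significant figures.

0.001574 MW = 5370.71 BTU/h and 9.134 hp = 23240.9 BTU/h.
5370.71 − 23240.9 ≈ -17870 BTU/h.

-17870 BTU per hour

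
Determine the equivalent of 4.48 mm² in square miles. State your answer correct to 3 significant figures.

1.73 × 10^-12 mi²

1 square millimeter = 3.86102 × 10^-13 mi².
So 4.48 × 3.86102 × 10^-13 ≈ 1.73 × 10^-12 mi².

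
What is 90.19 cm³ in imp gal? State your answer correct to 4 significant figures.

0.01984 imp gal

1 cm³ = 0.000219969 imperial gallons.
90.19 × 0.000219969 ≈ 0.01984 imp gal.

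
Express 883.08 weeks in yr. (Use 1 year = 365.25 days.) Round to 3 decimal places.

16.924 yr

1 week = 0.0191650 yr.
Thus 883.08 × 0.0191650 ≈ 16.924 yr.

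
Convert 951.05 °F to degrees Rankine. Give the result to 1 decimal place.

°R = °F + 459.67.
Applying the formula gives 1410.7 °R.

1410.7 °R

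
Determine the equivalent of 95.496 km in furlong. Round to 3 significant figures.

1 km = 4.97097 furlong.
95.496 × 4.97097 ≈ 475 furlong.

475 furlong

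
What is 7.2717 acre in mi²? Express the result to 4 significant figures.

1 acre = 0.00156250 square miles.
So 7.2717 × 0.00156250 ≈ 0.01136 mi².

0.01136 mi²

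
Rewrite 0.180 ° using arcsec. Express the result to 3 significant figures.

1 ° = 3600.00 arcseconds.
Thus 0.180 × 3600.00 ≈ 648 arcsec.

648 arcsec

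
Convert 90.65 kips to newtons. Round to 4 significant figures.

403200 newtons

1 kip = 4448.22 N.
90.65 × 4448.22 ≈ 403200 N.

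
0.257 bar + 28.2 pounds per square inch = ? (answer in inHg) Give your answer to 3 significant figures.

0.257 bar = 7.58921 inHg and 28.2 psi = 57.4158 inHg.
7.58921 + 57.4158 ≈ 65.0 inHg.

65.0 inHg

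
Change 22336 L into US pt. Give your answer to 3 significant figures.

47200 US pints

1 L = 2.11338 US pt.
22336 × 2.11338 ≈ 47200 US pt.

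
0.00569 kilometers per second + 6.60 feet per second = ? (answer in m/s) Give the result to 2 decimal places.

0.00569 km/s = 5.69000 m/s and 6.60 ft/s = 2.01168 m/s.
5.69000 + 2.01168 ≈ 7.70 m/s.

7.70 m/s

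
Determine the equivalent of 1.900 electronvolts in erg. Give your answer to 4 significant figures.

3.044 × 10^-12 ergs

1 electronvolt = 1.60218 × 10^-12 erg.
So 1.900 × 1.60218 × 10^-12 ≈ 3.044 × 10^-12 erg.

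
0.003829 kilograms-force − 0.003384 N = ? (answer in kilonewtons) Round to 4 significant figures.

3.417 × 10^-5 kN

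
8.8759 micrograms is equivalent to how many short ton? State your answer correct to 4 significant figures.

1 microgram = 1.10231 × 10^-12 short ton.
Thus 8.8759 × 1.10231 × 10^-12 ≈ 9.784 × 10^-12 short ton.

9.784 × 10^-12 short ton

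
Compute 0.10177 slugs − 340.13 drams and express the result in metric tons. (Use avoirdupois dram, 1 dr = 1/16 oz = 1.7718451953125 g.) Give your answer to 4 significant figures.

0.0008826 t

0.10177 slug = 0.00148522 t and 340.13 dr = 0.000602658 t.
0.00148522 − 0.000602658 ≈ 0.0008826 t.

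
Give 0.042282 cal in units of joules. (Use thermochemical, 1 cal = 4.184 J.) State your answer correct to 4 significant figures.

0.1769 joules

1 cal = 4.18400 joules.
0.042282 × 4.18400 ≈ 0.1769 J.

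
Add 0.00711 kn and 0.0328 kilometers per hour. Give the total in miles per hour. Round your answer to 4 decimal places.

0.0286 mph

0.00711 kn = 0.00818204 mph and 0.0328 km/h = 0.0203810 mph.
0.00818204 + 0.0203810 ≈ 0.0286 mph.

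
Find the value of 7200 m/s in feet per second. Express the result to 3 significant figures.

23600 ft/s

1 m/s = 3.28084 ft/s.
Thus 7200 × 3.28084 ≈ 23600 ft/s.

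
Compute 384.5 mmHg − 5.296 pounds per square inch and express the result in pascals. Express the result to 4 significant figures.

14750 Pa

384.5 mmHg = 51262.5 Pa and 5.296 psi = 36514.6 Pa.
51262.5 − 36514.6 ≈ 14750 Pa.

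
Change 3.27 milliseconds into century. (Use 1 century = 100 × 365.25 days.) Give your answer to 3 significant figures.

1.04e-12 centuries

1 millisecond = 3.16881e-13 century.
Then 3.27 × 3.16881e-13 ≈ 1.04e-12 century.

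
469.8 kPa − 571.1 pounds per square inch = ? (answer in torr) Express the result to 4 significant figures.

-26010 torr

469.8 kPa = 3523.79 torr and 571.1 psi = 29534.4 torr.
3523.79 − 29534.4 ≈ -26010 torr.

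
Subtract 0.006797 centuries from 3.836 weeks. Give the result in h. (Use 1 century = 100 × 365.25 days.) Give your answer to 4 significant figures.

3.836 wk = 644.448 h and 0.006797 century = 5958.25 h.
644.448 − 5958.25 ≈ -5314 h.

-5314 hours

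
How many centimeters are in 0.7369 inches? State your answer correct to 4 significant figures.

1.872 cm

1 in = 2.54000 centimeters.
0.7369 × 2.54000 ≈ 1.872 cm.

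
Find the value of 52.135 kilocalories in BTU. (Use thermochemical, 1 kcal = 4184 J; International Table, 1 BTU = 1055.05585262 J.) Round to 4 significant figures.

1 kcal = 3.96567 British thermal units.
So 52.135 × 3.96567 ≈ 206.8 BTU.

206.8 BTU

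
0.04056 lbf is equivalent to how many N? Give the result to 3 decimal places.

0.180 newtons

1 pound-force = 4.44822 newtons.
Then 0.04056 × 4.44822 ≈ 0.180 N.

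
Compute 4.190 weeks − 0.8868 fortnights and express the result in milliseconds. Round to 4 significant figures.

1.461 × 10^9 ms

4.190 wk = 2.53411 × 10^9 ms and 0.8868 fortnight = 1.07267 × 10^9 ms.
2.53411 × 10^9 − 1.07267 × 10^9 ≈ 1.461 × 10^9 ms.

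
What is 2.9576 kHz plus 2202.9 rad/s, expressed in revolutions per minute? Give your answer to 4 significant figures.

198500 rpm

2.9576 kHz = 177456 rpm and 2202.9 rad/s = 21036.1 rpm.
177456 + 21036.1 ≈ 198500 rpm.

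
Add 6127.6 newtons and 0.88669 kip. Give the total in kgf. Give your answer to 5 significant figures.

6127.6 N = 624.841 kgf and 0.88669 kip = 402.196 kgf.
624.841 + 402.196 ≈ 1027.0 kgf.

1027.0 kgf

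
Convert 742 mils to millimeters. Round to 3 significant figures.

18.8 mm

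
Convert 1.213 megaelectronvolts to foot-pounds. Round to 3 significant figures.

1.43 × 10^-13 foot-pounds

1 megaelectronvolt = 1.18170 × 10^-13 ft·lbf.
Thus 1.213 × 1.18170 × 10^-13 ≈ 1.43 × 10^-13 ft·lbf.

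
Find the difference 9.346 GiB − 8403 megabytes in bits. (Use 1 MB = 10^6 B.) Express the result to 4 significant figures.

9.346 GiB = 8.02815 × 10^10 bit and 8403 MB = 6.72240 × 10^10 bit.
8.02815 × 10^10 − 6.72240 × 10^10 ≈ 1.306 × 10^10 bit.

1.306 × 10^10 bit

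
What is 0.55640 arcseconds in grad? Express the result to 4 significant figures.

0.0001717 grad

1 arcsecond = 0.000308642 gradians.
Thus 0.55640 × 0.000308642 ≈ 0.0001717 grad.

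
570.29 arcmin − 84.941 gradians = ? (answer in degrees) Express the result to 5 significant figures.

-66.942 °

570.29 arcmin = 9.50483 ° and 84.941 grad = 76.4469 °.
9.50483 − 76.4469 ≈ -66.942 °.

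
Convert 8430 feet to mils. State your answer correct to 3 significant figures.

1 ft = 12000.0 mil.
8430 × 12000.0 ≈ 1.01e+8 mil.

1.01e+8 mil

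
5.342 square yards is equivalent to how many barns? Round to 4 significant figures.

1 square yard = 8.36127 × 10^27 barns.
Thus 5.342 × 8.36127 × 10^27 ≈ 4.467 × 10^28 barn.

4.467 × 10^28 barn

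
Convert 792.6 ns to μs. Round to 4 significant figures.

0.7926 μs

1 ns = 0.00100000 μs.
So 792.6 × 0.00100000 ≈ 0.7926 μs.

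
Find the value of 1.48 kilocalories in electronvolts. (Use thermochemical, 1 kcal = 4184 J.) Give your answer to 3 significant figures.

3.86e+22 eV

1 kcal = 2.61145e+22 electronvolts.
Thus 1.48 × 2.61145e+22 ≈ 3.86e+22 eV.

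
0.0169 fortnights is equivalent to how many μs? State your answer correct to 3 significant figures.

2.04e+10 μs

1 fortnight = 1.20960e+12 μs.
Thus 0.0169 × 1.20960e+12 ≈ 2.04e+10 μs.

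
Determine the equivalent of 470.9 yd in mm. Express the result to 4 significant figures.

430600 mm

1 yd = 914.400 mm.
Then 470.9 × 914.400 ≈ 430600 mm.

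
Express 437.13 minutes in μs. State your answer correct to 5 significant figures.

2.6228 × 10^10 microseconds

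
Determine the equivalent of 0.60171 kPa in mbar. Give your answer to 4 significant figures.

6.017 millibar

1 kilopascal = 10.0000 millibar.
So 0.60171 × 10.0000 ≈ 6.017 mbar.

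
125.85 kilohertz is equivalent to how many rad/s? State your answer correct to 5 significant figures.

790740 rad/s

1 kilohertz = 6283.19 rad/s.
125.85 × 6283.19 ≈ 790740 rad/s.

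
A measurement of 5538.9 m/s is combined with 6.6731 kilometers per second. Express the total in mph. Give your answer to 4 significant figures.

27320 miles per hour

5538.9 m/s = 12390.2 mph and 6.6731 km/s = 14927.3 mph.
12390.2 + 14927.3 ≈ 27320 mph.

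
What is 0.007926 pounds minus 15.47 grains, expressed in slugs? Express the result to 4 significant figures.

0.007926 lb = 0.000246348 slug and 15.47 gr = 6.86889e-5 slug.
0.000246348 − 6.86889e-5 ≈ 0.0001777 slug.

0.0001777 slug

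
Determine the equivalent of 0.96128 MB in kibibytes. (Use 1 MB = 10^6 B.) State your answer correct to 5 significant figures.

938.75 kibibytes

1 megabyte = 976.5625 KiB.
Then 0.96128 × 976.5625 ≈ 938.75 KiB.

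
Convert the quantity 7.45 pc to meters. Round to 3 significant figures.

1 pc = 3.08568e+16 meters.
7.45 × 3.08568e+16 ≈ 2.30e+17 m.

2.30e+17 meters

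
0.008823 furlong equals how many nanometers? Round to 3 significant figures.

1 furlong = 2.01168e+11 nm.
0.008823 × 2.01168e+11 ≈ 1.77e+9 nm.

1.77e+9 nanometers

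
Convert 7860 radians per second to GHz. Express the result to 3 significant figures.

1.25e-6 gigahertz

1 radian per second = 1.59155e-10 GHz.
Then 7860 × 1.59155e-10 ≈ 1.25e-6 GHz.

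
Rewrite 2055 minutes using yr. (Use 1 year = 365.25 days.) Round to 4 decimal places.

1 min = 1.90129 × 10^-6 years.
So 2055 × 1.90129 × 10^-6 ≈ 0.0039 yr.

0.0039 yr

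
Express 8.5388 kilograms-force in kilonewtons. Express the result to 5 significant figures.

1 kilogram-force = 0.00980665 kN.
Then 8.5388 × 0.00980665 ≈ 0.083737 kN.

0.083737 kN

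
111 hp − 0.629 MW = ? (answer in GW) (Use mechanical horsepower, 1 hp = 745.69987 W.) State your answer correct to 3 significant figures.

111 hp = 8.27727e-5 GW and 0.629 MW = 0.000629000 GW.
8.27727e-5 − 0.000629000 ≈ -0.000546 GW.

-0.000546 GW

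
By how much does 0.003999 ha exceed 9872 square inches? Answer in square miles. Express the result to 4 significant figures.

1.298 × 10^-5 square miles

0.003999 ha = 1.54402 × 10^-5 mi² and 9872 in² = 2.45909 × 10^-6 mi².
1.54402 × 10^-5 − 2.45909 × 10^-6 ≈ 1.298 × 10^-5 mi².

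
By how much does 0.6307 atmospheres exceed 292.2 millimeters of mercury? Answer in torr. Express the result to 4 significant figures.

0.6307 atm = 479.332 torr and 292.2 mmHg = 292.200 torr.
479.332 − 292.200 ≈ 187.1 torr.

187.1 torr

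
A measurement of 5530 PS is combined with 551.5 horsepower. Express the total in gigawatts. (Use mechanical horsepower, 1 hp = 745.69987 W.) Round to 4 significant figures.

5530 PS = 0.00406731 GW and 551.5 hp = 0.000411253 GW.
0.00406731 + 0.000411253 ≈ 0.004479 GW.

0.004479 GW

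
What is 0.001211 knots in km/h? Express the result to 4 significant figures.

0.002243 km/h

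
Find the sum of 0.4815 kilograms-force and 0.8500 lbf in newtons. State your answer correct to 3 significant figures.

0.4815 kgf = 4.72190 N and 0.8500 lbf = 3.78099 N.
4.72190 + 3.78099 ≈ 8.50 N.

8.50 N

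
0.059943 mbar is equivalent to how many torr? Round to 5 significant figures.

0.044961 torr

1 millibar = 0.750062 torr.
Then 0.059943 × 0.750062 ≈ 0.044961 torr.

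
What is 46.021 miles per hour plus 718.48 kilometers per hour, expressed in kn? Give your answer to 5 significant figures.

46.021 mph = 39.9912 kn and 718.48 km/h = 387.948 kn.
39.9912 + 387.948 ≈ 427.94 kn.

427.94 kn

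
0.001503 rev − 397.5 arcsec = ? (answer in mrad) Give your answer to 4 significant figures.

7.516 mrad

0.001503 rev = 9.443628 mrad and 397.5 arcsec = 1.927134 mrad.
9.443628 − 1.927134 ≈ 7.516 mrad.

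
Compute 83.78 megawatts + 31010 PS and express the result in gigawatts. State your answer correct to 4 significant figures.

83.78 MW = 0.0837800 GW and 31010 PS = 0.0228078 GW.
0.0837800 + 0.0228078 ≈ 0.1066 GW.

0.1066 GW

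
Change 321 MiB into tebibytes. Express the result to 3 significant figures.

1 MiB = 9.53674 × 10^-7 TiB.
Then 321 × 9.53674 × 10^-7 ≈ 0.000306 TiB.

0.000306 TiB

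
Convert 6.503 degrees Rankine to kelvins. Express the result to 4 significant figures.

3.613 K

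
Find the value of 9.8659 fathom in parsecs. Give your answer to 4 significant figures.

1 fathom = 5.92674 × 10^-17 pc.
9.8659 × 5.92674 × 10^-17 ≈ 5.847 × 10^-16 pc.

5.847 × 10^-16 pc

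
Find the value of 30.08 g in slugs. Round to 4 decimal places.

1 gram = 6.85218 × 10^-5 slug.
So 30.08 × 6.85218 × 10^-5 ≈ 0.0021 slug.

0.0021 slug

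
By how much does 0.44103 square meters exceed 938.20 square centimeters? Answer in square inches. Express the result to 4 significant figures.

0.44103 m² = 683.598 in² and 938.20 cm² = 145.421 in².
683.598 − 145.421 ≈ 538.2 in².

538.2 square inches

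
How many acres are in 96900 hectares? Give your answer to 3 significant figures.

239000 acres

1 hectare = 2.47105 acres.
So 96900 × 2.47105 ≈ 239000 acre.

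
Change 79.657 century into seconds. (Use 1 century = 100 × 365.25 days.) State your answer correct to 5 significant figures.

2.5138e+11 seconds

1 century = 3.15576e+9 seconds.
Thus 79.657 × 3.15576e+9 ≈ 2.5138e+11 s.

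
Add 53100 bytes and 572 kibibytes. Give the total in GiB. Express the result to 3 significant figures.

0.000595 GiB

53100 B = 4.94532 × 10^-5 GiB and 572 KiB = 0.000545502 GiB.
4.94532 × 10^-5 + 0.000545502 ≈ 0.000595 GiB.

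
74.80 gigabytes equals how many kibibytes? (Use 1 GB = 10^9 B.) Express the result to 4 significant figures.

7.305e+7 KiB

1 gigabyte = 976562.5 KiB.
Thus 74.80 × 976562.5 ≈ 7.305e+7 KiB.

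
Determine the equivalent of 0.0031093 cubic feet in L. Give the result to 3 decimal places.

1 cubic foot = 28.3168 liters.
Thus 0.0031093 × 28.3168 ≈ 0.088 L.

0.088 liters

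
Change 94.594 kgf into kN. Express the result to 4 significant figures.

1 kilogram-force = 0.00980665 kilonewtons.
So 94.594 × 0.00980665 ≈ 0.9277 kN.

0.9277 kilonewtons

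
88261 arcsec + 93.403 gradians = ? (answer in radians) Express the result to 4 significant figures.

88261 arcsec = 0.427901 rad and 93.403 grad = 1.46717 rad.
0.427901 + 1.46717 ≈ 1.895 rad.

1.895 radians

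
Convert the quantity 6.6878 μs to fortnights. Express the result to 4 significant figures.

1 μs = 8.26720 × 10^-13 fortnight.
6.6878 × 8.26720 × 10^-13 ≈ 5.529 × 10^-12 fortnight.

5.529 × 10^-12 fortnights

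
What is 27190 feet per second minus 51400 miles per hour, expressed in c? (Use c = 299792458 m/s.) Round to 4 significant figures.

-4.900e-5 times the speed of light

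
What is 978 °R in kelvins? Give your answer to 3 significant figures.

543 K

°R = K × 9/5.
Applying the formula gives 543 K.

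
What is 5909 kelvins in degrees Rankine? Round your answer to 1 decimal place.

10636.2 °R

°R = K × 9/5.
Applying the formula gives 10636.2 °R.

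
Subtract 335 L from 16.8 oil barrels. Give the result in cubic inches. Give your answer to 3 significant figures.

143000 in³

16.8 bbl = 162994 in³ and 335 L = 20443.0 in³.
162994 − 20443.0 ≈ 143000 in³.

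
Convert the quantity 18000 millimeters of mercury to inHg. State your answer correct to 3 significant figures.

709 inHg

1 mmHg = 0.0393701 inches of mercury.
So 18000 × 0.0393701 ≈ 709 inHg.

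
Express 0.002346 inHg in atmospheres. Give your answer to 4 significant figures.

7.841e-5 atm

1 inHg = 0.0334211 atmospheres.
0.002346 × 0.0334211 ≈ 7.841e-5 atm.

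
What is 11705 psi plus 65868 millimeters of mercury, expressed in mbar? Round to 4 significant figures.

11705 psi = 807031 mbar and 65868 mmHg = 87816.8 mbar.
807031 + 87816.8 ≈ 894800 mbar.

894800 millibar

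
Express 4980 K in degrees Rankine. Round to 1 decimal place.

8964.0 °R

°R = K × 9/5.
Applying the formula gives 8964.0 °R.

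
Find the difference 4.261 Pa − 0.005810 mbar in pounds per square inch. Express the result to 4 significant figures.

4.261 Pa = 0.000618006 psi and 0.005810 mbar = 8.42669e-5 psi.
0.000618006 − 8.42669e-5 ≈ 0.0005337 psi.

0.0005337 pounds per square inch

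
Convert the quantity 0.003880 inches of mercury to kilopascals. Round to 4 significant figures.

0.01314 kPa

1 inch of mercury = 3.38639 kPa.
So 0.003880 × 3.38639 ≈ 0.01314 kPa.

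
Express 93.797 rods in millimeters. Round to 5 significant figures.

471720 millimeters

1 rod = 5029.20 millimeters.
Then 93.797 × 5029.20 ≈ 471720 mm.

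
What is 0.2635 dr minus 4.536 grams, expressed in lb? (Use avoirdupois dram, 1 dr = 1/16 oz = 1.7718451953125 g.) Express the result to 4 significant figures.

-0.008971 pounds

0.2635 dr = 0.00102930 lb and 4.536 g = 0.0100002 lb.
0.00102930 − 0.0100002 ≈ -0.008971 lb.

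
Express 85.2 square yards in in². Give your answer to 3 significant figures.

1 square yard = 1296.00 square inches.
85.2 × 1296.00 ≈ 110000 in².

110000 in²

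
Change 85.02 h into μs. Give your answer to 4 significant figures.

1 hour = 3.60000e+9 microseconds.
Then 85.02 × 3.60000e+9 ≈ 3.061e+11 μs.

3.061e+11 μs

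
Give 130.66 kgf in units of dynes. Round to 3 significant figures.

1.28e+8 dyn

1 kgf = 980665 dyn.
Then 130.66 × 980665 ≈ 1.28e+8 dyn.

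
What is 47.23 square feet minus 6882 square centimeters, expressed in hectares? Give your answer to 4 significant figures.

47.23 ft² = 0.000438781 ha and 6882 cm² = 6.88200e-5 ha.
0.000438781 − 6.88200e-5 ≈ 0.0003700 ha.

0.0003700 ha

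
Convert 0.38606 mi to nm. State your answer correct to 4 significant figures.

6.213 × 10^11 nm

1 mile = 1.60934 × 10^12 nm.
Then 0.38606 × 1.60934 × 10^12 ≈ 6.213 × 10^11 nm.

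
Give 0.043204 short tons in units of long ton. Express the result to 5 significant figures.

0.038575 long ton

1 short ton = 0.892857 long ton.
Thus 0.043204 × 0.892857 ≈ 0.038575 long ton.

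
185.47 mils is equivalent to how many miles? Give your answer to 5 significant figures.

1 mil = 1.57828 × 10^-8 mi.
Then 185.47 × 1.57828 × 10^-8 ≈ 2.9272 × 10^-6 mi.

2.9272 × 10^-6 miles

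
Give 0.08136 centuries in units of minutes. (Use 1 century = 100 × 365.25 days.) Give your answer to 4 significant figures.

1 century = 5.25960e+7 minutes.
Thus 0.08136 × 5.25960e+7 ≈ 4.279e+6 min.

4.279e+6 min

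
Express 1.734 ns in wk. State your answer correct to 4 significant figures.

2.867e-15 weeks

1 nanosecond = 1.65344e-15 wk.
Thus 1.734 × 1.65344e-15 ≈ 2.867e-15 wk.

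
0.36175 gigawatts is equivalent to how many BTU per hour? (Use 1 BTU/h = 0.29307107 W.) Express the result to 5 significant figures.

1 GW = 3.41214 × 10^9 BTU/h.
So 0.36175 × 3.41214 × 10^9 ≈ 1.2343 × 10^9 BTU/h.

1.2343 × 10^9 BTU/h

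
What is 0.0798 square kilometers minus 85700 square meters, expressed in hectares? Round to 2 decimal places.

-0.59 ha

0.0798 km² = 7.98000 ha and 85700 m² = 8.57000 ha.
7.98000 − 8.57000 ≈ -0.59 ha.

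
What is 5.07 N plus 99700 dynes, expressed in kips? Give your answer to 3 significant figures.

0.00136 kip

5.07 N = 0.00113978 kip and 99700 dyn = 0.000224135 kip.
0.00113978 + 0.000224135 ≈ 0.00136 kip.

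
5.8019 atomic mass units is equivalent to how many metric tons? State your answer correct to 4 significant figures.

1 atomic mass unit = 1.66054 × 10^-30 t.
So 5.8019 × 1.66054 × 10^-30 ≈ 9.634 × 10^-30 t.

9.634 × 10^-30 metric tons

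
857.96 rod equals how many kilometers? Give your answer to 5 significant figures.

4.3149 km

1 rod = 0.00502920 kilometers.
857.96 × 0.00502920 ≈ 4.3149 km.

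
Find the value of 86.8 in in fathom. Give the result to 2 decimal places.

1.21 fathom

1 in = 0.0138889 fathoms.
So 86.8 × 0.0138889 ≈ 1.21 fathom.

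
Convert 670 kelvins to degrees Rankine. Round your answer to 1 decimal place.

1206.0 °R

°R = K × 9/5.
Applying the formula gives 1206.0 °R.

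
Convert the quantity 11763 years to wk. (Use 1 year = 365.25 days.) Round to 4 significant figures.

613800 wk

1 year = 52.1786 wk.
Thus 11763 × 52.1786 ≈ 613800 wk.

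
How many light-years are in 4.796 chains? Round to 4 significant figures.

1.020 × 10^-14 ly

1 chain = 2.12635 × 10^-15 ly.
So 4.796 × 2.12635 × 10^-15 ≈ 1.020 × 10^-14 ly.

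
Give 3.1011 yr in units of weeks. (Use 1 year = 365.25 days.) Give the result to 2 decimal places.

1 year = 52.1786 weeks.
3.1011 × 52.1786 ≈ 161.81 wk.

161.81 weeks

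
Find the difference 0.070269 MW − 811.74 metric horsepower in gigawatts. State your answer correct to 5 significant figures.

-0.00052676 GW

0.070269 MW = 7.026900 × 10^-5 GW and 811.74 PS = 0.0005970338 GW.
7.026900 × 10^-5 − 0.0005970338 ≈ -0.00052676 GW.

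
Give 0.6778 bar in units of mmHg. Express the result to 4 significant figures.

508.4 millimeters of mercury

1 bar = 750.062 millimeters of mercury.
0.6778 × 750.062 ≈ 508.4 mmHg.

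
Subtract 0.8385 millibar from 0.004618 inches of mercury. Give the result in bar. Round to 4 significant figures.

-0.0006821 bar

0.004618 inHg = 0.000156383 bar and 0.8385 mbar = 0.000838500 bar.
0.000156383 − 0.000838500 ≈ -0.0006821 bar.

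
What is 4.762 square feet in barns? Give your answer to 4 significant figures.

1 ft² = 9.29030 × 10^26 barn.
Then 4.762 × 9.29030 × 10^26 ≈ 4.424 × 10^27 barn.

4.424 × 10^27 barn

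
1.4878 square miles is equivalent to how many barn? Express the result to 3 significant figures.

1 square mile = 2.58999e+34 barn.
Thus 1.4878 × 2.58999e+34 ≈ 3.85e+34 barn.

3.85e+34 barn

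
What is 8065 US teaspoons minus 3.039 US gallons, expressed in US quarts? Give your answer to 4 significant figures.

29.85 US qt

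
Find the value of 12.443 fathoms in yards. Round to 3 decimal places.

24.886 yd

1 fathom = 2.00000 yards.
Thus 12.443 × 2.00000 ≈ 24.886 yd.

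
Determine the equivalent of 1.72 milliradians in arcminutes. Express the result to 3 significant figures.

5.91 arcminutes

1 milliradian = 3.43775 arcmin.
1.72 × 3.43775 ≈ 5.91 arcmin.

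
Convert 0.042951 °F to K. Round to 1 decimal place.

255.4 K

K = (°F + 459.67) × 5/9.
Applying the formula gives 255.4 K.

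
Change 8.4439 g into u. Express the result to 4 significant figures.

5.085e+24 atomic mass units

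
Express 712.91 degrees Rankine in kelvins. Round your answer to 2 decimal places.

°R = K × 9/5.
Applying the formula gives 396.06 K.

396.06 kelvins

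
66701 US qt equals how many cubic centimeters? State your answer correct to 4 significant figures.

1 US quart = 946.353 cm³.
So 66701 × 946.353 ≈ 6.312 × 10^7 cm³.

6.312 × 10^7 cubic centimeters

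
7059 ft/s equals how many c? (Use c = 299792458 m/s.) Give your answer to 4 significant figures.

1 ft/s = 1.01670 × 10^-9 c.
So 7059 × 1.01670 × 10^-9 ≈ 7.177 × 10^-6 c.

7.177 × 10^-6 times the speed of light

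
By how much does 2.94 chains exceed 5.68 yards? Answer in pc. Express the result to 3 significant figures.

2.94 chain = 1.91671 × 10^-15 pc and 5.68 yd = 1.68319 × 10^-16 pc.
1.91671 × 10^-15 − 1.68319 × 10^-16 ≈ 1.75 × 10^-15 pc.

1.75 × 10^-15 pc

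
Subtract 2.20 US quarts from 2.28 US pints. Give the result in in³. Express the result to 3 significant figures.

-61.2 in³

2.28 US pt = 65.8350 in³ and 2.20 US qt = 127.050 in³.
65.8350 − 127.050 ≈ -61.2 in³.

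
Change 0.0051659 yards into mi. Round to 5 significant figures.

1 yd = 0.000568182 mi.
Thus 0.0051659 × 0.000568182 ≈ 2.9352e-6 mi.

2.9352e-6 mi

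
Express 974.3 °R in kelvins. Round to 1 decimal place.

541.3 K

°R = K × 9/5.
Applying the formula gives 541.3 K.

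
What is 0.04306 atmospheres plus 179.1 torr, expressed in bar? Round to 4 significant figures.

0.04306 atm = 0.0436305 bar and 179.1 torr = 0.238780 bar.
0.0436305 + 0.238780 ≈ 0.2824 bar.

0.2824 bar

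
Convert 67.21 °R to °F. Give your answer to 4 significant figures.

°R = °F + 459.67.
Applying the formula gives -392.5 °F.

-392.5 °F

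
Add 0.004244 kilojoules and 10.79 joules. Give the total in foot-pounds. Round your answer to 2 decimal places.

11.09 ft·lbf

0.004244 kJ = 3.13021 ft·lbf and 10.79 J = 7.95830 ft·lbf.
3.13021 + 7.95830 ≈ 11.09 ft·lbf.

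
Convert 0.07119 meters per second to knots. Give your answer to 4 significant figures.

0.1384 kn

1 meter per second = 1.94384 knots.
Thus 0.07119 × 1.94384 ≈ 0.1384 kn.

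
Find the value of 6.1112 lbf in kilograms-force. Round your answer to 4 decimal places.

1 lbf = 0.453592 kgf.
So 6.1112 × 0.453592 ≈ 2.7720 kgf.

2.7720 kilograms-force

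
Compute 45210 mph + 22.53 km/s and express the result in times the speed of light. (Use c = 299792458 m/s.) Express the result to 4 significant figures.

45210 mph = 6.74156 × 10^-5 c and 22.53 km/s = 7.51520 × 10^-5 c.
6.74156 × 10^-5 + 7.51520 × 10^-5 ≈ 0.0001426 c.

0.0001426 c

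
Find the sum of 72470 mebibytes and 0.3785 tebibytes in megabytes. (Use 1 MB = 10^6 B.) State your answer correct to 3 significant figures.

72470 MiB = 75990.3 MB and 0.3785 TiB = 416165 MB.
75990.3 + 416165 ≈ 492000 MB.

492000 MB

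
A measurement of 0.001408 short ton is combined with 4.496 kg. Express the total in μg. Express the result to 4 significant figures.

5.773 × 10^9 micrograms

0.001408 short ton = 1.27732 × 10^9 μg and 4.496 kg = 4.49600 × 10^9 μg.
1.27732 × 10^9 + 4.49600 × 10^9 ≈ 5.773 × 10^9 μg.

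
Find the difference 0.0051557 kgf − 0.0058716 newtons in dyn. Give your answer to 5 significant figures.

0.0051557 kgf = 5056.015 dyn and 0.0058716 N = 587.1600 dyn.
5056.015 − 587.1600 ≈ 4468.9 dyn.

4468.9 dyn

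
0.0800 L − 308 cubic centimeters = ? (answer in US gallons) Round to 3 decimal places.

-0.060 US gal

0.0800 L = 0.0211338 US gal and 308 cm³ = 0.0813650 US gal.
0.0211338 − 0.0813650 ≈ -0.060 US gal.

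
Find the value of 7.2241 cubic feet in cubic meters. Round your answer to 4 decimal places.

1 cubic foot = 0.0283168 m³.
So 7.2241 × 0.0283168 ≈ 0.2046 m³.

0.2046 m³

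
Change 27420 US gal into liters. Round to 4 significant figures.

103800 L

1 US gallon = 3.78541 liters.
Then 27420 × 3.78541 ≈ 103800 L.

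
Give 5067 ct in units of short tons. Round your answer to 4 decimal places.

1 ct = 2.20462e-7 short ton.
Then 5067 × 2.20462e-7 ≈ 0.0011 short ton.

0.0011 short ton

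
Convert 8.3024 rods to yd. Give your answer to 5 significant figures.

1 rod = 5.50000 yards.
So 8.3024 × 5.50000 ≈ 45.663 yd.

45.663 yd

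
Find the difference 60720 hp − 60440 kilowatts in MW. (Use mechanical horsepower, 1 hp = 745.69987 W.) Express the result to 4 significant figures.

-15.16 megawatts

60720 hp = 45.2789 MW and 60440 kW = 60.4400 MW.
45.2789 − 60.4400 ≈ -15.16 MW.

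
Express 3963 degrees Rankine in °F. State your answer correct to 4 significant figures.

3503 °F

°R = °F + 459.67.
Applying the formula gives 3503 °F.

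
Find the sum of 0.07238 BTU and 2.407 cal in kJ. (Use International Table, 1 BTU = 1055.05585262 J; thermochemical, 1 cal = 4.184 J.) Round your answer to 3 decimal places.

0.07238 BTU = 0.0763649 kJ and 2.407 cal = 0.0100709 kJ.
0.0763649 + 0.0100709 ≈ 0.086 kJ.

0.086 kJ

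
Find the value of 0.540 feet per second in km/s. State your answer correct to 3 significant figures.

0.000165 km/s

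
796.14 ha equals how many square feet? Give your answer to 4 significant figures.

8.570 × 10^7 ft²

1 hectare = 107639 square feet.
Then 796.14 × 107639 ≈ 8.570 × 10^7 ft².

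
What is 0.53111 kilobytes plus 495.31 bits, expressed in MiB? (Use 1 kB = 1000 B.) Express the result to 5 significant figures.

0.00056555 MiB

0.53111 kB = 0.000506506 MiB and 495.31 bit = 5.90456e-5 MiB.
0.000506506 + 5.90456e-5 ≈ 0.00056555 MiB.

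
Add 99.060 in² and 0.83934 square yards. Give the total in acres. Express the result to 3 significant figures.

99.060 in² = 1.57924e-5 acre and 0.83934 yd² = 0.000173417 acre.
1.57924e-5 + 0.000173417 ≈ 0.000189 acre.

0.000189 acre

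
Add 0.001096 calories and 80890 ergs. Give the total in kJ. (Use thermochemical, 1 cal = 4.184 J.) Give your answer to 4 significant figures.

1.267 × 10^-5 kilojoules

0.001096 cal = 4.58566 × 10^-6 kJ and 80890 erg = 8.08900 × 10^-6 kJ.
4.58566 × 10^-6 + 8.08900 × 10^-6 ≈ 1.267 × 10^-5 kJ.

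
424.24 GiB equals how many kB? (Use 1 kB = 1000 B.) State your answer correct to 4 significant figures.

4.555 × 10^8 kB

1 gibibyte = 1.07374 × 10^6 kilobytes.
Thus 424.24 × 1.07374 × 10^6 ≈ 4.555 × 10^8 kB.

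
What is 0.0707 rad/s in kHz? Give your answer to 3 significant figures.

1 rad/s = 0.000159155 kHz.
Thus 0.0707 × 0.000159155 ≈ 1.13e-5 kHz.

1.13e-5 kilohertz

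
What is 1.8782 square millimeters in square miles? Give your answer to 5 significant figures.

7.2518e-13 mi²

1 square millimeter = 3.86102e-13 mi².
So 1.8782 × 3.86102e-13 ≈ 7.2518e-13 mi².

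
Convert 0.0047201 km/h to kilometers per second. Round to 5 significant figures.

1 km/h = 0.000277778 kilometers per second.
0.0047201 × 0.000277778 ≈ 1.3111 × 10^-6 km/s.

1.3111 × 10^-6 km/s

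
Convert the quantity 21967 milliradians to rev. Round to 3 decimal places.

3.496 rev

1 mrad = 0.000159155 revolutions.
Thus 21967 × 0.000159155 ≈ 3.496 rev.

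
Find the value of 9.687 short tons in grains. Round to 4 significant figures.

1.356 × 10^8 gr

1 short ton = 1.40000 × 10^7 gr.
So 9.687 × 1.40000 × 10^7 ≈ 1.356 × 10^8 gr.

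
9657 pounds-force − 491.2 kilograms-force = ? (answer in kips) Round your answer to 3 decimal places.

8.574 kips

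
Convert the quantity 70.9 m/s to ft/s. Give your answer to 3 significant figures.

233 ft/s

1 m/s = 3.28084 ft/s.
So 70.9 × 3.28084 ≈ 233 ft/s.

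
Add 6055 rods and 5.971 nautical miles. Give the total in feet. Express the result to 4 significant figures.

136200 ft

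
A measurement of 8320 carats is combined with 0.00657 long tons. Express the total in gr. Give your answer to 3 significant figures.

129000 gr

8320 ct = 25679.4 gr and 0.00657 long ton = 103018 gr.
25679.4 + 103018 ≈ 129000 gr.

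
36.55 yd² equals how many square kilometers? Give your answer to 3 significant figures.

3.06e-5 square kilometers

1 square yard = 8.36127e-7 square kilometers.
So 36.55 × 8.36127e-7 ≈ 3.06e-5 km².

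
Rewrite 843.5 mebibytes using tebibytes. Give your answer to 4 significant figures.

1 MiB = 9.53674 × 10^-7 tebibytes.
843.5 × 9.53674 × 10^-7 ≈ 0.0008044 TiB.

0.0008044 TiB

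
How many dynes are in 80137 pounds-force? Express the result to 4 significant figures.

1 lbf = 444822 dyn.
So 80137 × 444822 ≈ 3.565 × 10^10 dyn.

3.565 × 10^10 dyn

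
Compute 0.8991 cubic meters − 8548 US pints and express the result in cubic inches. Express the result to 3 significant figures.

0.8991 m³ = 54866.45 in³ and 8548 US pt = 246823.5 in³.
54866.45 − 246823.5 ≈ -192000 in³.

-192000 in³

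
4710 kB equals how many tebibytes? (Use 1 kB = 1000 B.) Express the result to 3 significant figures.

1 kilobyte = 9.09495e-10 TiB.
Thus 4710 × 9.09495e-10 ≈ 4.28e-6 TiB.

4.28e-6 tebibytes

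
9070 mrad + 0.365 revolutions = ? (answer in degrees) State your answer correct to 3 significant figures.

651 °

9070 mrad = 519.673 ° and 0.365 rev = 131.400 °.
519.673 + 131.400 ≈ 651 °.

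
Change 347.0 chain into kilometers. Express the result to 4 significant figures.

6.981 km

1 chain = 0.0201168 km.
So 347.0 × 0.0201168 ≈ 6.981 km.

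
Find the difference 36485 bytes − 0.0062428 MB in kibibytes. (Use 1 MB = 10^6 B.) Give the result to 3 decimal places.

36485 B = 35.6299 KiB and 0.0062428 MB = 6.09648 KiB.
35.6299 − 6.09648 ≈ 29.533 KiB.

29.533 KiB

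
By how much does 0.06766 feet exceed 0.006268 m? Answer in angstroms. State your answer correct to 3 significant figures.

0.06766 ft = 2.06228 × 10^8 Å and 0.006268 m = 6.26800 × 10^7 Å.
2.06228 × 10^8 − 6.26800 × 10^7 ≈ 1.44 × 10^8 Å.

1.44 × 10^8 Å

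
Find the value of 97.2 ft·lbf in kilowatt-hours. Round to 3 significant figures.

3.66 × 10^-5 kWh

1 ft·lbf = 3.76616 × 10^-7 kilowatt-hours.
Thus 97.2 × 3.76616 × 10^-7 ≈ 3.66 × 10^-5 kWh.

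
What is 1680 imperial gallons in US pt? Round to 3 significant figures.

1 imperial gallon = 9.60760 US pt.
So 1680 × 9.60760 ≈ 16100 US pt.

16100 US pt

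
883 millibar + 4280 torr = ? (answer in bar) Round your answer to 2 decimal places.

883 mbar = 0.883000 bar and 4280 torr = 5.70620 bar.
0.883000 + 5.70620 ≈ 6.59 bar.

6.59 bar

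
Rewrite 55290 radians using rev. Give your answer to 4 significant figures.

8800 rev

1 rad = 0.159155 rev.
Thus 55290 × 0.159155 ≈ 8800 rev.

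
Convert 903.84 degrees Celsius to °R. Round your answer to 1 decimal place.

°R = (°C + 273.15) × 9/5.
Applying the formula gives 2118.6 °R.

2118.6 degrees Rankine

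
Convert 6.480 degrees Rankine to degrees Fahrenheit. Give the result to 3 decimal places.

°R = °F + 459.67.
Applying the formula gives -453.190 °F.

-453.190 degrees Fahrenheit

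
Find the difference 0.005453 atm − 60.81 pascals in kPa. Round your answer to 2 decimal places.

0.005453 atm = 0.552525 kPa and 60.81 Pa = 0.0608100 kPa.
0.552525 − 0.0608100 ≈ 0.49 kPa.

0.49 kPa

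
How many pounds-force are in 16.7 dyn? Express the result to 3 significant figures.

1 dyne = 2.24809 × 10^-6 pounds-force.
So 16.7 × 2.24809 × 10^-6 ≈ 3.75 × 10^-5 lbf.

3.75 × 10^-5 pounds-force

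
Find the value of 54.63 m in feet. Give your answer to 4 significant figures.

1 meter = 3.28084 ft.
Thus 54.63 × 3.28084 ≈ 179.2 ft.

179.2 ft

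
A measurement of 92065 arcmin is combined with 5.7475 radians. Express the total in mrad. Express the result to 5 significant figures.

92065 arcmin = 26780.6 mrad and 5.7475 rad = 5747.50 mrad.
26780.6 + 5747.50 ≈ 32528 mrad.

32528 milliradians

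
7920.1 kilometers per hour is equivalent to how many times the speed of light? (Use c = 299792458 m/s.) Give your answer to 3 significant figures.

7.34 × 10^-6 c

1 kilometer per hour = 9.26567 × 10^-10 c.
So 7920.1 × 9.26567 × 10^-10 ≈ 7.34 × 10^-6 c.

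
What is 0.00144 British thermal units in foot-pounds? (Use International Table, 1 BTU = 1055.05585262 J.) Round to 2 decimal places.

1 British thermal unit = 778.169 foot-pounds.
Then 0.00144 × 778.169 ≈ 1.12 ft·lbf.

1.12 foot-pounds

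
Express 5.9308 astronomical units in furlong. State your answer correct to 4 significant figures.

4.410 × 10^9 furlong

1 au = 7.43646 × 10^8 furlong.
Thus 5.9308 × 7.43646 × 10^8 ≈ 4.410 × 10^9 furlong.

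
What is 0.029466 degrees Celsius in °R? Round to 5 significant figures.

°R = (°C + 273.15) × 9/5.
Applying the formula gives 491.72 °R.

491.72 °R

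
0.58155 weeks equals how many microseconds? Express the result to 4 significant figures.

3.517 × 10^11 μs

1 wk = 6.04800 × 10^11 μs.
Then 0.58155 × 6.04800 × 10^11 ≈ 3.517 × 10^11 μs.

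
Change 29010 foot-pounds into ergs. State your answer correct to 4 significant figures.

1 foot-pound = 1.35582 × 10^7 ergs.
29010 × 1.35582 × 10^7 ≈ 3.933 × 10^11 erg.

3.933 × 10^11 erg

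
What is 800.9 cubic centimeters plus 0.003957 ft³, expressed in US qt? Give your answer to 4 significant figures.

800.9 cm³ = 0.846302 US qt and 0.003957 ft³ = 0.118402 US qt.
0.846302 + 0.118402 ≈ 0.9647 US qt.

0.9647 US quarts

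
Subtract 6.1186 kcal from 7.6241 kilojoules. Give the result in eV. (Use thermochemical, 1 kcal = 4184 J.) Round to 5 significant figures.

-1.1220 × 10^23 eV

7.6241 kJ = 4.75859 × 10^22 eV and 6.1186 kcal = 1.59784 × 10^23 eV.
4.75859 × 10^22 − 1.59784 × 10^23 ≈ -1.1220 × 10^23 eV.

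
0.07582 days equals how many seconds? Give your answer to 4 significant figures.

6551 seconds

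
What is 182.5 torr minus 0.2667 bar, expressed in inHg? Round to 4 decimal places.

182.5 torr = 7.18504 inHg and 0.2667 bar = 7.87565 inHg.
7.18504 − 7.87565 ≈ -0.6906 inHg.

-0.6906 inHg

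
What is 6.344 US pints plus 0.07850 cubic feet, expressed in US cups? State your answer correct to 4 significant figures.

6.344 US pt = 12.6880 US cup and 0.07850 ft³ = 9.39553 US cup.
12.6880 + 9.39553 ≈ 22.08 US cup.

22.08 US cups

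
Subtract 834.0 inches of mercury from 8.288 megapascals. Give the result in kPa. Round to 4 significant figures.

5464 kilopascals

8.288 MPa = 8288.00 kPa and 834.0 inHg = 2824.25 kPa.
8288.00 − 2824.25 ≈ 5464 kPa.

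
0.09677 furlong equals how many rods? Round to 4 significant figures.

1 furlong = 40.0000 rod.
0.09677 × 40.0000 ≈ 3.871 rod.

3.871 rods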